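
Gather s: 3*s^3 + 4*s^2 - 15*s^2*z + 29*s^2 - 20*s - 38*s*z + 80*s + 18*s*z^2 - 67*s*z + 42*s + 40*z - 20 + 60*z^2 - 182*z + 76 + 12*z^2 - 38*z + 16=3*s^3 + s^2*(33 - 15*z) + s*(18*z^2 - 105*z + 102) + 72*z^2 - 180*z + 72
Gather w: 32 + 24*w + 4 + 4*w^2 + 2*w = 4*w^2 + 26*w + 36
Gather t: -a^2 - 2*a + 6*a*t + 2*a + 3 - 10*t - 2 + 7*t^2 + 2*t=-a^2 + 7*t^2 + t*(6*a - 8) + 1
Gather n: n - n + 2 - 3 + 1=0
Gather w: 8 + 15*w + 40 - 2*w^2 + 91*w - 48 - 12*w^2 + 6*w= -14*w^2 + 112*w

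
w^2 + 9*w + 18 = (w + 3)*(w + 6)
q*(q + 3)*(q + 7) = q^3 + 10*q^2 + 21*q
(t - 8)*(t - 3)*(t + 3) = t^3 - 8*t^2 - 9*t + 72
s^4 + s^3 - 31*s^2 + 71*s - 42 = (s - 3)*(s - 2)*(s - 1)*(s + 7)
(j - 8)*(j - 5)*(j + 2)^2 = j^4 - 9*j^3 - 8*j^2 + 108*j + 160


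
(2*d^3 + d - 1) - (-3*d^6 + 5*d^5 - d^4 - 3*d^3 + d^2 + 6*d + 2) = 3*d^6 - 5*d^5 + d^4 + 5*d^3 - d^2 - 5*d - 3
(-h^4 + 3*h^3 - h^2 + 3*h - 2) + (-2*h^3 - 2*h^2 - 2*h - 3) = -h^4 + h^3 - 3*h^2 + h - 5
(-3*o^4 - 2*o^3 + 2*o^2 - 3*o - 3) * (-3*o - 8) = 9*o^5 + 30*o^4 + 10*o^3 - 7*o^2 + 33*o + 24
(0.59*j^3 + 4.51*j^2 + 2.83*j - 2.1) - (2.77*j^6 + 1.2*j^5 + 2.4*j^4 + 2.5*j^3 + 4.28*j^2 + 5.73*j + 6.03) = -2.77*j^6 - 1.2*j^5 - 2.4*j^4 - 1.91*j^3 + 0.23*j^2 - 2.9*j - 8.13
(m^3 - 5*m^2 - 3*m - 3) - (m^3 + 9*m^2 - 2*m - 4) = -14*m^2 - m + 1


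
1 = 1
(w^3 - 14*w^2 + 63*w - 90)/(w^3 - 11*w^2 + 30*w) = (w - 3)/w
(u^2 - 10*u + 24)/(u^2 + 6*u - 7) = (u^2 - 10*u + 24)/(u^2 + 6*u - 7)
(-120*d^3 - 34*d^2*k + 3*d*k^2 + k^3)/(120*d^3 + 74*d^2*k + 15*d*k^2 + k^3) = (-6*d + k)/(6*d + k)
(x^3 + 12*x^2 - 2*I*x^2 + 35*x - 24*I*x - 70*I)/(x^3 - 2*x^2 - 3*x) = (x^3 + 2*x^2*(6 - I) + x*(35 - 24*I) - 70*I)/(x*(x^2 - 2*x - 3))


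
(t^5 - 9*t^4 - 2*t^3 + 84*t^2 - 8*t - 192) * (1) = t^5 - 9*t^4 - 2*t^3 + 84*t^2 - 8*t - 192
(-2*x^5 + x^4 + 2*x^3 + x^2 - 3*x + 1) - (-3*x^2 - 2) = -2*x^5 + x^4 + 2*x^3 + 4*x^2 - 3*x + 3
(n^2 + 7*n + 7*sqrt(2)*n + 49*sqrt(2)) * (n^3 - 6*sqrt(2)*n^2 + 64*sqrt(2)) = n^5 + sqrt(2)*n^4 + 7*n^4 - 84*n^3 + 7*sqrt(2)*n^3 - 588*n^2 + 64*sqrt(2)*n^2 + 448*sqrt(2)*n + 896*n + 6272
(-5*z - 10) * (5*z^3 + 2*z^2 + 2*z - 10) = -25*z^4 - 60*z^3 - 30*z^2 + 30*z + 100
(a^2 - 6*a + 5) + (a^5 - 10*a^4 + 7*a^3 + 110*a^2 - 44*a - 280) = a^5 - 10*a^4 + 7*a^3 + 111*a^2 - 50*a - 275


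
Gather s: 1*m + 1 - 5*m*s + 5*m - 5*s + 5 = 6*m + s*(-5*m - 5) + 6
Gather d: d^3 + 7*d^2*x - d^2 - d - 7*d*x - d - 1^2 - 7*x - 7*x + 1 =d^3 + d^2*(7*x - 1) + d*(-7*x - 2) - 14*x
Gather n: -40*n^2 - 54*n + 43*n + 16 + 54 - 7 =-40*n^2 - 11*n + 63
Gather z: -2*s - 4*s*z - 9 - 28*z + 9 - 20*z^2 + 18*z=-2*s - 20*z^2 + z*(-4*s - 10)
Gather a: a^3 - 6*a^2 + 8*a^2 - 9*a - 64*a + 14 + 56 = a^3 + 2*a^2 - 73*a + 70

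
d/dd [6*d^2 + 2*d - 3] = 12*d + 2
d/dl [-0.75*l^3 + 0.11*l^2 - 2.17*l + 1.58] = -2.25*l^2 + 0.22*l - 2.17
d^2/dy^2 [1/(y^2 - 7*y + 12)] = 2*(-y^2 + 7*y + (2*y - 7)^2 - 12)/(y^2 - 7*y + 12)^3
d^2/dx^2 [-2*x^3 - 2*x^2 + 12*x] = -12*x - 4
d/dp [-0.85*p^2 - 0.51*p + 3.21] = -1.7*p - 0.51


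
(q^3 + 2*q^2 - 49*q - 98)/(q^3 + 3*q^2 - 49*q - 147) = (q + 2)/(q + 3)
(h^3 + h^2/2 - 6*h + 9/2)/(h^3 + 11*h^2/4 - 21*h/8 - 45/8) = 4*(h - 1)/(4*h + 5)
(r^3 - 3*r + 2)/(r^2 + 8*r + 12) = (r^2 - 2*r + 1)/(r + 6)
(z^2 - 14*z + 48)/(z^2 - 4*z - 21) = (-z^2 + 14*z - 48)/(-z^2 + 4*z + 21)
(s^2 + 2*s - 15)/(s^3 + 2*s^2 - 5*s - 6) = (s^2 + 2*s - 15)/(s^3 + 2*s^2 - 5*s - 6)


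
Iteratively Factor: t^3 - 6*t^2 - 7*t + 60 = (t + 3)*(t^2 - 9*t + 20) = (t - 5)*(t + 3)*(t - 4)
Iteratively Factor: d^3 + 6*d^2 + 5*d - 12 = (d + 4)*(d^2 + 2*d - 3) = (d + 3)*(d + 4)*(d - 1)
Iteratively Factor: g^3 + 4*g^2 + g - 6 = (g + 2)*(g^2 + 2*g - 3) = (g + 2)*(g + 3)*(g - 1)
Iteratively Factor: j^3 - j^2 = (j)*(j^2 - j) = j^2*(j - 1)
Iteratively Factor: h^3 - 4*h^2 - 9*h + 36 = (h - 4)*(h^2 - 9) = (h - 4)*(h + 3)*(h - 3)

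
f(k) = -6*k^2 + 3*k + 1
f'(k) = 3 - 12*k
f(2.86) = -39.50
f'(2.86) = -31.32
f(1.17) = -3.70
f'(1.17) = -11.04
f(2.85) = -39.18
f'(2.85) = -31.20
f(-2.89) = -57.78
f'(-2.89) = 37.68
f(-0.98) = -7.70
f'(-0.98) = 14.76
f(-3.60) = -87.56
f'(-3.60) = 46.20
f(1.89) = -14.76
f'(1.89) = -19.68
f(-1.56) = -18.28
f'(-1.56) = 21.72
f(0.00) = 1.00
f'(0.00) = 3.00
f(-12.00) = -899.00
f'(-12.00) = 147.00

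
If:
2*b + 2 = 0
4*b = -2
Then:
No Solution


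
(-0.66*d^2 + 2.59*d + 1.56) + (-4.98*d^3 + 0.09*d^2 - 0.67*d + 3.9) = -4.98*d^3 - 0.57*d^2 + 1.92*d + 5.46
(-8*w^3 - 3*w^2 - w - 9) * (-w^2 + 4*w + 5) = 8*w^5 - 29*w^4 - 51*w^3 - 10*w^2 - 41*w - 45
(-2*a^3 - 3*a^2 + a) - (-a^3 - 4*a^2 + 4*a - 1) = -a^3 + a^2 - 3*a + 1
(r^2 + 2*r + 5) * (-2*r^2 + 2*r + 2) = -2*r^4 - 2*r^3 - 4*r^2 + 14*r + 10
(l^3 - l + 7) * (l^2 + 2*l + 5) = l^5 + 2*l^4 + 4*l^3 + 5*l^2 + 9*l + 35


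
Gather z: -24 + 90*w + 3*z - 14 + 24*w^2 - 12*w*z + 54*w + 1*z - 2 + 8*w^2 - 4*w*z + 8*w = 32*w^2 + 152*w + z*(4 - 16*w) - 40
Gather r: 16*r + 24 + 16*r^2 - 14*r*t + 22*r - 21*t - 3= 16*r^2 + r*(38 - 14*t) - 21*t + 21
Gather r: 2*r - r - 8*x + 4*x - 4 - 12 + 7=r - 4*x - 9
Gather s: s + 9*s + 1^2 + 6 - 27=10*s - 20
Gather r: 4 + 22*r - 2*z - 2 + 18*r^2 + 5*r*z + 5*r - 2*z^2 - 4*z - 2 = 18*r^2 + r*(5*z + 27) - 2*z^2 - 6*z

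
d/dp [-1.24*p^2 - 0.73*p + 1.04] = -2.48*p - 0.73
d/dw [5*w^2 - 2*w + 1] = 10*w - 2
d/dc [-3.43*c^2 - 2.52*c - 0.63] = -6.86*c - 2.52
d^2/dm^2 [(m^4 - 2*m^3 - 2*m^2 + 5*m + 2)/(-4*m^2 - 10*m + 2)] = (-4*m^6 - 30*m^5 - 69*m^4 + 54*m^3 - 48*m^2 - 84*m - 77)/(8*m^6 + 60*m^5 + 138*m^4 + 65*m^3 - 69*m^2 + 15*m - 1)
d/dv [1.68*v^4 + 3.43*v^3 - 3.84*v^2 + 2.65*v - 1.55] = 6.72*v^3 + 10.29*v^2 - 7.68*v + 2.65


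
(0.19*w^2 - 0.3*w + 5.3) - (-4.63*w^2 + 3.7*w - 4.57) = 4.82*w^2 - 4.0*w + 9.87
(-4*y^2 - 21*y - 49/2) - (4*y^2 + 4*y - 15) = -8*y^2 - 25*y - 19/2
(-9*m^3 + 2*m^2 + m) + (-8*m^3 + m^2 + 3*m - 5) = -17*m^3 + 3*m^2 + 4*m - 5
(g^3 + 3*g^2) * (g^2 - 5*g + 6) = g^5 - 2*g^4 - 9*g^3 + 18*g^2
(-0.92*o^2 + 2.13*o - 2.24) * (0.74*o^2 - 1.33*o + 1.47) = -0.6808*o^4 + 2.7998*o^3 - 5.8429*o^2 + 6.1103*o - 3.2928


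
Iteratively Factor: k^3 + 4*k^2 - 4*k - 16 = (k + 2)*(k^2 + 2*k - 8) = (k + 2)*(k + 4)*(k - 2)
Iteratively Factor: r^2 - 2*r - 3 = (r + 1)*(r - 3)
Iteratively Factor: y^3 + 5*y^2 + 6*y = (y)*(y^2 + 5*y + 6) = y*(y + 3)*(y + 2)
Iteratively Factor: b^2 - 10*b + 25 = (b - 5)*(b - 5)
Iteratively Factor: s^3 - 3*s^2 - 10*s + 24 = (s - 2)*(s^2 - s - 12) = (s - 4)*(s - 2)*(s + 3)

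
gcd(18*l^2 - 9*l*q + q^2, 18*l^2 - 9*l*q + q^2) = 18*l^2 - 9*l*q + q^2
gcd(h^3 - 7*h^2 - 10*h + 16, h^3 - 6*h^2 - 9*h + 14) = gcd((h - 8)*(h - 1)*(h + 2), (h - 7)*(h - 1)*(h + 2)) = h^2 + h - 2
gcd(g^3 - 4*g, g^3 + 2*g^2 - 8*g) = g^2 - 2*g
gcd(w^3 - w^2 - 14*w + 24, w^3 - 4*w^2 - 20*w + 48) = w^2 + 2*w - 8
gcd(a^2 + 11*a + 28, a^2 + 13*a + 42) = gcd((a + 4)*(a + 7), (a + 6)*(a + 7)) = a + 7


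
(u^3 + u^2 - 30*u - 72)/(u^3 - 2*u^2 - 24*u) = (u + 3)/u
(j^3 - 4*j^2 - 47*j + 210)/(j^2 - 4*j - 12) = (j^2 + 2*j - 35)/(j + 2)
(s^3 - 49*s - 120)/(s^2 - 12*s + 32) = (s^2 + 8*s + 15)/(s - 4)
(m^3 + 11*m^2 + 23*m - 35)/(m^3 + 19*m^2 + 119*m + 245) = (m - 1)/(m + 7)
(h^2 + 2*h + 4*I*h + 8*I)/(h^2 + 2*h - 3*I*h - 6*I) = (h + 4*I)/(h - 3*I)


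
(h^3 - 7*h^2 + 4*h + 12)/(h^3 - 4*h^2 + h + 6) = (h - 6)/(h - 3)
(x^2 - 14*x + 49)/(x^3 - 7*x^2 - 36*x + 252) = (x - 7)/(x^2 - 36)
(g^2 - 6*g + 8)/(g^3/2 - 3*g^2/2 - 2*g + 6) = 2*(g - 4)/(g^2 - g - 6)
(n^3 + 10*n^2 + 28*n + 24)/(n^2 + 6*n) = n + 4 + 4/n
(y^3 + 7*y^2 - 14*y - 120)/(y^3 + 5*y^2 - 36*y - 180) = (y - 4)/(y - 6)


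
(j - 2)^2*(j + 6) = j^3 + 2*j^2 - 20*j + 24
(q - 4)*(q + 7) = q^2 + 3*q - 28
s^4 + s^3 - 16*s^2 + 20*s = s*(s - 2)^2*(s + 5)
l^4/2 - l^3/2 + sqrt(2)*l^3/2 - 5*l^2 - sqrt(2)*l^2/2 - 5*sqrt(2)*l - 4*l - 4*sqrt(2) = (l/2 + 1)*(l - 4)*(l + 1)*(l + sqrt(2))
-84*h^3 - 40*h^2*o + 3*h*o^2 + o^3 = (-6*h + o)*(2*h + o)*(7*h + o)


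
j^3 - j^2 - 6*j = j*(j - 3)*(j + 2)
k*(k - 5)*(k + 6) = k^3 + k^2 - 30*k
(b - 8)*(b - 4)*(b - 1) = b^3 - 13*b^2 + 44*b - 32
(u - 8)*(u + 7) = u^2 - u - 56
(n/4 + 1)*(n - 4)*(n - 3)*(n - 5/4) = n^4/4 - 17*n^3/16 - 49*n^2/16 + 17*n - 15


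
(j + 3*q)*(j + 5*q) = j^2 + 8*j*q + 15*q^2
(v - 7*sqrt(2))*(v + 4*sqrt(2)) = v^2 - 3*sqrt(2)*v - 56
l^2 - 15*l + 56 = (l - 8)*(l - 7)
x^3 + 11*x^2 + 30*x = x*(x + 5)*(x + 6)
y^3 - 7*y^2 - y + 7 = (y - 7)*(y - 1)*(y + 1)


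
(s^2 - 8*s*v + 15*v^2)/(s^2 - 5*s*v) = (s - 3*v)/s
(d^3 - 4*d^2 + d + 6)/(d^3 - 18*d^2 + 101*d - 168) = (d^2 - d - 2)/(d^2 - 15*d + 56)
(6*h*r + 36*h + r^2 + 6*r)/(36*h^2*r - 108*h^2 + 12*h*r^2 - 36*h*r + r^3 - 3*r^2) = (r + 6)/(6*h*r - 18*h + r^2 - 3*r)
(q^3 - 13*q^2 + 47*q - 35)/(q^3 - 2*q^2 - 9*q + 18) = (q^3 - 13*q^2 + 47*q - 35)/(q^3 - 2*q^2 - 9*q + 18)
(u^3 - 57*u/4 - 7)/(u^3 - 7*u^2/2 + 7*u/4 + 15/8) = 2*(2*u^2 - u - 28)/(4*u^2 - 16*u + 15)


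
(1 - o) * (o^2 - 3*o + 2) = -o^3 + 4*o^2 - 5*o + 2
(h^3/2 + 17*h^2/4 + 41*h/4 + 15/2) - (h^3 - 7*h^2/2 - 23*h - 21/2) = -h^3/2 + 31*h^2/4 + 133*h/4 + 18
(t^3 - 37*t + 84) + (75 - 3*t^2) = t^3 - 3*t^2 - 37*t + 159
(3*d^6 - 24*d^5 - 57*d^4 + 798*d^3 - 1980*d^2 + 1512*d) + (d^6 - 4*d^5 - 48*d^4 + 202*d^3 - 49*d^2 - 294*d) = 4*d^6 - 28*d^5 - 105*d^4 + 1000*d^3 - 2029*d^2 + 1218*d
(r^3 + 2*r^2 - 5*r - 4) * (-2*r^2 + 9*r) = -2*r^5 + 5*r^4 + 28*r^3 - 37*r^2 - 36*r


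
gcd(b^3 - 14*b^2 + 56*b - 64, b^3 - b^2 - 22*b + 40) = b^2 - 6*b + 8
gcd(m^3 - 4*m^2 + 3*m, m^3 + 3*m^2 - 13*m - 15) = m - 3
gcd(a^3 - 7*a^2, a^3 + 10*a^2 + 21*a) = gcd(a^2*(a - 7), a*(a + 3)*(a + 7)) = a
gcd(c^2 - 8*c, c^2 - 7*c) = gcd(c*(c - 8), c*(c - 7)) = c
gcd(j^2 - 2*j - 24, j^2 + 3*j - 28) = 1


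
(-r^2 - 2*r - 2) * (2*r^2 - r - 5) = -2*r^4 - 3*r^3 + 3*r^2 + 12*r + 10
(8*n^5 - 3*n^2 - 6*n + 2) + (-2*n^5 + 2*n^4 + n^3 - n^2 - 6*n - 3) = 6*n^5 + 2*n^4 + n^3 - 4*n^2 - 12*n - 1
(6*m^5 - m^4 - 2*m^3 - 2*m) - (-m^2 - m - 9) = 6*m^5 - m^4 - 2*m^3 + m^2 - m + 9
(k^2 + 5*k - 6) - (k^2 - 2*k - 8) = 7*k + 2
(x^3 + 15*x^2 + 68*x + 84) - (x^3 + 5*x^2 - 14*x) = 10*x^2 + 82*x + 84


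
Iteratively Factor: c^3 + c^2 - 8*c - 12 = (c - 3)*(c^2 + 4*c + 4) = (c - 3)*(c + 2)*(c + 2)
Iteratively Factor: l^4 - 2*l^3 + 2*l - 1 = (l - 1)*(l^3 - l^2 - l + 1) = (l - 1)^2*(l^2 - 1) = (l - 1)^3*(l + 1)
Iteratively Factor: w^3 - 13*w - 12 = (w - 4)*(w^2 + 4*w + 3) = (w - 4)*(w + 3)*(w + 1)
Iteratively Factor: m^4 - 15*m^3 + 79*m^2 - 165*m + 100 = (m - 5)*(m^3 - 10*m^2 + 29*m - 20) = (m - 5)*(m - 4)*(m^2 - 6*m + 5) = (m - 5)*(m - 4)*(m - 1)*(m - 5)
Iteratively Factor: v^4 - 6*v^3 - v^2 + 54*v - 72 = (v - 2)*(v^3 - 4*v^2 - 9*v + 36) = (v - 3)*(v - 2)*(v^2 - v - 12) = (v - 4)*(v - 3)*(v - 2)*(v + 3)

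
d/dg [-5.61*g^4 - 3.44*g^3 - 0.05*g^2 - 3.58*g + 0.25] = -22.44*g^3 - 10.32*g^2 - 0.1*g - 3.58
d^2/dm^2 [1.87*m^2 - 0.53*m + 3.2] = 3.74000000000000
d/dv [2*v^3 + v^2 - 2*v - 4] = 6*v^2 + 2*v - 2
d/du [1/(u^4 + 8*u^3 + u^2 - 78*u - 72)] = 2*(-2*u^3 - 12*u^2 - u + 39)/(u^4 + 8*u^3 + u^2 - 78*u - 72)^2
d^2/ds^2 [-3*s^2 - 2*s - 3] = -6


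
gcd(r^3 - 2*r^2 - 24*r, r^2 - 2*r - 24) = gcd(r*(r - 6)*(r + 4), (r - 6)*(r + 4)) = r^2 - 2*r - 24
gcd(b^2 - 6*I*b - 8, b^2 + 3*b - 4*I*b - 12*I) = b - 4*I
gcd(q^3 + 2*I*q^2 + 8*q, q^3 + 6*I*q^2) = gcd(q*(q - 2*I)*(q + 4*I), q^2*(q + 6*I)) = q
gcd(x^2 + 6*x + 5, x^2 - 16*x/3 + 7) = 1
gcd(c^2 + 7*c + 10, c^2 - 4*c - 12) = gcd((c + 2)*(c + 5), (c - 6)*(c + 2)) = c + 2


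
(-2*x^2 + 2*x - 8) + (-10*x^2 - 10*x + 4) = -12*x^2 - 8*x - 4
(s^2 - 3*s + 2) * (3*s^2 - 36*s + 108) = 3*s^4 - 45*s^3 + 222*s^2 - 396*s + 216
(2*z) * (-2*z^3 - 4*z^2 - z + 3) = -4*z^4 - 8*z^3 - 2*z^2 + 6*z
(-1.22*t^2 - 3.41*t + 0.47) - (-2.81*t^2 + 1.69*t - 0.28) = 1.59*t^2 - 5.1*t + 0.75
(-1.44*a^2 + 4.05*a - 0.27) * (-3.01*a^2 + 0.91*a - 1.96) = 4.3344*a^4 - 13.5009*a^3 + 7.3206*a^2 - 8.1837*a + 0.5292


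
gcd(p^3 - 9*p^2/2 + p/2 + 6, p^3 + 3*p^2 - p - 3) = p + 1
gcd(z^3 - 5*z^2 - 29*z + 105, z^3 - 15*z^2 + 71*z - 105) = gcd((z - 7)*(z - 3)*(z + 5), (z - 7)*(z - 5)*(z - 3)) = z^2 - 10*z + 21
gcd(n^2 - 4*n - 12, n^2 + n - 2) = n + 2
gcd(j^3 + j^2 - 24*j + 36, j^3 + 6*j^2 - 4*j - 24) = j^2 + 4*j - 12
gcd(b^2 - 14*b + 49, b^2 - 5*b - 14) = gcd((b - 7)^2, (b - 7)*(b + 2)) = b - 7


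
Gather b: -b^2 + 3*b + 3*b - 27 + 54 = -b^2 + 6*b + 27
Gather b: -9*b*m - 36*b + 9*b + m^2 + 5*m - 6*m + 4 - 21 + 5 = b*(-9*m - 27) + m^2 - m - 12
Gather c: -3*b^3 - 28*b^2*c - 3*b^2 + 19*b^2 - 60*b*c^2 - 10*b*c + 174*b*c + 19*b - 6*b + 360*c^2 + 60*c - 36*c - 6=-3*b^3 + 16*b^2 + 13*b + c^2*(360 - 60*b) + c*(-28*b^2 + 164*b + 24) - 6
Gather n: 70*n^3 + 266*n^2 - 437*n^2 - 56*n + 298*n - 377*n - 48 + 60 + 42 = 70*n^3 - 171*n^2 - 135*n + 54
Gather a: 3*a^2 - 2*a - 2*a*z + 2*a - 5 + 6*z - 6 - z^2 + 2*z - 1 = 3*a^2 - 2*a*z - z^2 + 8*z - 12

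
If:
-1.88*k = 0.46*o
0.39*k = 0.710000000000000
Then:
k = 1.82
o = -7.44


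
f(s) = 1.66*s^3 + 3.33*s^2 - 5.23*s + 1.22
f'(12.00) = 791.81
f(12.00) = 3286.46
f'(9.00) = 458.09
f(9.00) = 1434.02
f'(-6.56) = 165.39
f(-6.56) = -289.79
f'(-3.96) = 46.49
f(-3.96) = -28.93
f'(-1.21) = -6.00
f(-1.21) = 9.48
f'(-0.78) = -7.39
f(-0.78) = 6.54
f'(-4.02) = 48.48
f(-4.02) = -31.78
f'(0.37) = -2.08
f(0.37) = -0.18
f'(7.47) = 322.41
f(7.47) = 839.91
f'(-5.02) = 86.83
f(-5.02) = -98.61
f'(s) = 4.98*s^2 + 6.66*s - 5.23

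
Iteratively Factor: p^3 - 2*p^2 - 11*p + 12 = (p - 4)*(p^2 + 2*p - 3) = (p - 4)*(p - 1)*(p + 3)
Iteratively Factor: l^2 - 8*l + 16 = (l - 4)*(l - 4)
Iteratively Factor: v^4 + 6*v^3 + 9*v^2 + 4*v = (v + 4)*(v^3 + 2*v^2 + v) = (v + 1)*(v + 4)*(v^2 + v) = v*(v + 1)*(v + 4)*(v + 1)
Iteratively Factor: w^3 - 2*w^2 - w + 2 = (w - 2)*(w^2 - 1) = (w - 2)*(w + 1)*(w - 1)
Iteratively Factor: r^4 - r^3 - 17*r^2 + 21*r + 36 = (r + 4)*(r^3 - 5*r^2 + 3*r + 9) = (r + 1)*(r + 4)*(r^2 - 6*r + 9) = (r - 3)*(r + 1)*(r + 4)*(r - 3)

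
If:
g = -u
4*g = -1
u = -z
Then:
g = -1/4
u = 1/4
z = -1/4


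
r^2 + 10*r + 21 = (r + 3)*(r + 7)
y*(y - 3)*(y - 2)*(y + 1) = y^4 - 4*y^3 + y^2 + 6*y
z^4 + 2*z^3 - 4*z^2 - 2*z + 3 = (z - 1)^2*(z + 1)*(z + 3)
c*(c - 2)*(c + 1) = c^3 - c^2 - 2*c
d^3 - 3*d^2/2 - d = d*(d - 2)*(d + 1/2)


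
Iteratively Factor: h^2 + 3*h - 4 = (h + 4)*(h - 1)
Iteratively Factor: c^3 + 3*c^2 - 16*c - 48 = (c + 4)*(c^2 - c - 12) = (c - 4)*(c + 4)*(c + 3)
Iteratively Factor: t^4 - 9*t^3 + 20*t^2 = (t - 4)*(t^3 - 5*t^2) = t*(t - 4)*(t^2 - 5*t) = t*(t - 5)*(t - 4)*(t)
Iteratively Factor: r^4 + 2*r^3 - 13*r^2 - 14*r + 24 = (r - 1)*(r^3 + 3*r^2 - 10*r - 24) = (r - 1)*(r + 2)*(r^2 + r - 12) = (r - 3)*(r - 1)*(r + 2)*(r + 4)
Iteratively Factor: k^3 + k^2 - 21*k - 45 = (k + 3)*(k^2 - 2*k - 15) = (k + 3)^2*(k - 5)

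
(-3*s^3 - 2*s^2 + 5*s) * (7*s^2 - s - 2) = -21*s^5 - 11*s^4 + 43*s^3 - s^2 - 10*s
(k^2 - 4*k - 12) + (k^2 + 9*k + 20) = 2*k^2 + 5*k + 8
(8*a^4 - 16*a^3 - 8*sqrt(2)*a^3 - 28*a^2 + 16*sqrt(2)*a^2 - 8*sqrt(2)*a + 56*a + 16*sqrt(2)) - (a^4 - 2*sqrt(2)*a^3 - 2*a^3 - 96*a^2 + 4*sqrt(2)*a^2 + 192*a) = 7*a^4 - 14*a^3 - 6*sqrt(2)*a^3 + 12*sqrt(2)*a^2 + 68*a^2 - 136*a - 8*sqrt(2)*a + 16*sqrt(2)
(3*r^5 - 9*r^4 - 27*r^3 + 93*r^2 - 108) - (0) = 3*r^5 - 9*r^4 - 27*r^3 + 93*r^2 - 108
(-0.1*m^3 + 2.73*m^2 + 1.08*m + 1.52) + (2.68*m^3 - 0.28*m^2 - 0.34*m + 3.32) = 2.58*m^3 + 2.45*m^2 + 0.74*m + 4.84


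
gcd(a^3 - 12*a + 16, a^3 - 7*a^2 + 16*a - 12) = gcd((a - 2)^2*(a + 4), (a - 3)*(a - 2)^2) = a^2 - 4*a + 4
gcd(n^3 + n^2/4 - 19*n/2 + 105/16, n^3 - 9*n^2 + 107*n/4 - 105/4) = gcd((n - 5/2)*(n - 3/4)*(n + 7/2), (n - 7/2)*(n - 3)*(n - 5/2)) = n - 5/2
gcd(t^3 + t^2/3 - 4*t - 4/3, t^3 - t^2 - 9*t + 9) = 1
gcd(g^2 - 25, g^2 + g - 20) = g + 5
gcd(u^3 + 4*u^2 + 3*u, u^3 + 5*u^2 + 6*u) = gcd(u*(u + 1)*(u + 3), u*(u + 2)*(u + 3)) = u^2 + 3*u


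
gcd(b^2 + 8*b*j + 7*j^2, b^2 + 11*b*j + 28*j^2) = b + 7*j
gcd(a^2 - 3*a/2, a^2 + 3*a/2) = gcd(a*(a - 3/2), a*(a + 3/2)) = a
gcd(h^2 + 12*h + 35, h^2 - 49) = h + 7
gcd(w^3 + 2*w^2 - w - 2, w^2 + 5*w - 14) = 1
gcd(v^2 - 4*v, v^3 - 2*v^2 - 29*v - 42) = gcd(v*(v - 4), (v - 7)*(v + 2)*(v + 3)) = 1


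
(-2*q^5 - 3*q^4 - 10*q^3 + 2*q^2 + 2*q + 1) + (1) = -2*q^5 - 3*q^4 - 10*q^3 + 2*q^2 + 2*q + 2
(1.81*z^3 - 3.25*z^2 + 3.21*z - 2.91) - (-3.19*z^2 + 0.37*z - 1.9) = 1.81*z^3 - 0.0600000000000001*z^2 + 2.84*z - 1.01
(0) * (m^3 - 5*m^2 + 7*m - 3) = 0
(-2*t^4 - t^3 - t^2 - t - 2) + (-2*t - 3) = -2*t^4 - t^3 - t^2 - 3*t - 5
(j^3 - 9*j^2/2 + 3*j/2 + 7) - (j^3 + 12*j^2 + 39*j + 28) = -33*j^2/2 - 75*j/2 - 21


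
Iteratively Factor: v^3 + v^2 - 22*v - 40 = (v + 2)*(v^2 - v - 20) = (v - 5)*(v + 2)*(v + 4)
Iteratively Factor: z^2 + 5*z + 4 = (z + 4)*(z + 1)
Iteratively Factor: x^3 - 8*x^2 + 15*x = (x - 3)*(x^2 - 5*x) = (x - 5)*(x - 3)*(x)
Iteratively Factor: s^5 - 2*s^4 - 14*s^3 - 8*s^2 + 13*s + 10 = (s + 1)*(s^4 - 3*s^3 - 11*s^2 + 3*s + 10) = (s + 1)*(s + 2)*(s^3 - 5*s^2 - s + 5) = (s - 5)*(s + 1)*(s + 2)*(s^2 - 1) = (s - 5)*(s + 1)^2*(s + 2)*(s - 1)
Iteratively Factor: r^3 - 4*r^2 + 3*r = (r)*(r^2 - 4*r + 3) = r*(r - 1)*(r - 3)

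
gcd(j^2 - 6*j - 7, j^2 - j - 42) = j - 7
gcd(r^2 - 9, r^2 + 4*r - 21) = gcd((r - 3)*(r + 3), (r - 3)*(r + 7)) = r - 3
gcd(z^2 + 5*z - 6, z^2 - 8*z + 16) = 1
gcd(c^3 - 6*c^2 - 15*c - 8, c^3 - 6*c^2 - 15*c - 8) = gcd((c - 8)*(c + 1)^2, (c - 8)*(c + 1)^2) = c^3 - 6*c^2 - 15*c - 8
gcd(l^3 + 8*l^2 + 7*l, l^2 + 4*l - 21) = l + 7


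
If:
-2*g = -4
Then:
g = 2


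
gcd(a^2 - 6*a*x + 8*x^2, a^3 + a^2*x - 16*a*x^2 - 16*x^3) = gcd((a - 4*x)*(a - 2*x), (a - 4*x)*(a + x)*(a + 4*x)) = -a + 4*x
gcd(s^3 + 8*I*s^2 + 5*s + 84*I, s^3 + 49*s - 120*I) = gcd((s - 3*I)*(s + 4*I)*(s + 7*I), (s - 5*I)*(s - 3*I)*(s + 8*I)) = s - 3*I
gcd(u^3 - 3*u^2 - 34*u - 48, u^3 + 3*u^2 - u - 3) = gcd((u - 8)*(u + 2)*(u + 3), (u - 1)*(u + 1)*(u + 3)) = u + 3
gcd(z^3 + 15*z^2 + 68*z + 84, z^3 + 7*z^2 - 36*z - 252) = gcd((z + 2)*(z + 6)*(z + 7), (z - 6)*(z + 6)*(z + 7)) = z^2 + 13*z + 42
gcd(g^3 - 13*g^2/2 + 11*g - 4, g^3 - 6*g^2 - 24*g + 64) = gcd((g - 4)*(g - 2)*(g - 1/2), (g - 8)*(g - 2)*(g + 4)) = g - 2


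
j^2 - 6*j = j*(j - 6)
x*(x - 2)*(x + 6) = x^3 + 4*x^2 - 12*x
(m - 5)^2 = m^2 - 10*m + 25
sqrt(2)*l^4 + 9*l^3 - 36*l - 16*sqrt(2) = (l - 2)*(l + 2)*(l + 4*sqrt(2))*(sqrt(2)*l + 1)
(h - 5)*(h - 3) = h^2 - 8*h + 15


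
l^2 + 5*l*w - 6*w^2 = (l - w)*(l + 6*w)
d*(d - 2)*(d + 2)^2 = d^4 + 2*d^3 - 4*d^2 - 8*d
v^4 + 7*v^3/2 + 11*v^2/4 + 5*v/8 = v*(v + 1/2)^2*(v + 5/2)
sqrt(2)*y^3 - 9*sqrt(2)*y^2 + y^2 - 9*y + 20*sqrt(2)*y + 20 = (y - 5)*(y - 4)*(sqrt(2)*y + 1)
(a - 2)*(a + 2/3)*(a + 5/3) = a^3 + a^2/3 - 32*a/9 - 20/9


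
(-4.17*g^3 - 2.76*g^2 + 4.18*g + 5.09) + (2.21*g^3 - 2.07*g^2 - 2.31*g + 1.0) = -1.96*g^3 - 4.83*g^2 + 1.87*g + 6.09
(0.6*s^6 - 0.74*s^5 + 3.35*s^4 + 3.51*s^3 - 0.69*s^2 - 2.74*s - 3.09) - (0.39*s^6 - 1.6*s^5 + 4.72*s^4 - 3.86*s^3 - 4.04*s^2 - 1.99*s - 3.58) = 0.21*s^6 + 0.86*s^5 - 1.37*s^4 + 7.37*s^3 + 3.35*s^2 - 0.75*s + 0.49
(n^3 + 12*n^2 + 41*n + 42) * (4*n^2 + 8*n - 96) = 4*n^5 + 56*n^4 + 164*n^3 - 656*n^2 - 3600*n - 4032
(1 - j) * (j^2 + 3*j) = -j^3 - 2*j^2 + 3*j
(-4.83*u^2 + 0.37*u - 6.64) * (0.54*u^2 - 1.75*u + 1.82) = -2.6082*u^4 + 8.6523*u^3 - 13.0237*u^2 + 12.2934*u - 12.0848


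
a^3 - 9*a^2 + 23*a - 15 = (a - 5)*(a - 3)*(a - 1)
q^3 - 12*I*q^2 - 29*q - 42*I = (q - 7*I)*(q - 6*I)*(q + I)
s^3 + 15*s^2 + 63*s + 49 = (s + 1)*(s + 7)^2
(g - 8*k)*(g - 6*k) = g^2 - 14*g*k + 48*k^2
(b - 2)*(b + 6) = b^2 + 4*b - 12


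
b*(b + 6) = b^2 + 6*b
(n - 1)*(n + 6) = n^2 + 5*n - 6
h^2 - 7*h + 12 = (h - 4)*(h - 3)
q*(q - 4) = q^2 - 4*q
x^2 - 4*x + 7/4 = (x - 7/2)*(x - 1/2)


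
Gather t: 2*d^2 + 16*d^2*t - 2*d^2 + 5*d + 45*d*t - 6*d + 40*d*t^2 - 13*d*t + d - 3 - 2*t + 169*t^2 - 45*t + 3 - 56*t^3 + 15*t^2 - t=-56*t^3 + t^2*(40*d + 184) + t*(16*d^2 + 32*d - 48)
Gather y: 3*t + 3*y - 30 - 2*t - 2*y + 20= t + y - 10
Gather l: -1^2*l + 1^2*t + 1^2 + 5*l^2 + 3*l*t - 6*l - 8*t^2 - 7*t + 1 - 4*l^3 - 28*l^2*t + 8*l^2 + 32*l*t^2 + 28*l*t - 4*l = -4*l^3 + l^2*(13 - 28*t) + l*(32*t^2 + 31*t - 11) - 8*t^2 - 6*t + 2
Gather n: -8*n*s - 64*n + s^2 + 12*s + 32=n*(-8*s - 64) + s^2 + 12*s + 32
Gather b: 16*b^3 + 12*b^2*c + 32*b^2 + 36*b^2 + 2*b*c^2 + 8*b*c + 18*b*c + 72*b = 16*b^3 + b^2*(12*c + 68) + b*(2*c^2 + 26*c + 72)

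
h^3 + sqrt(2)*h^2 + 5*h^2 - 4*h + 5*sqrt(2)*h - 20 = (h + 5)*(h - sqrt(2))*(h + 2*sqrt(2))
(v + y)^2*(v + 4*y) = v^3 + 6*v^2*y + 9*v*y^2 + 4*y^3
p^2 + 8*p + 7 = (p + 1)*(p + 7)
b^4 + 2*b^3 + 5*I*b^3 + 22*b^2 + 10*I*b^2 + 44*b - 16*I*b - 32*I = (b + 2)*(b - 2*I)*(b - I)*(b + 8*I)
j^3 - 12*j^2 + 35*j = j*(j - 7)*(j - 5)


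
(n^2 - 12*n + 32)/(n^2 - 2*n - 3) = (-n^2 + 12*n - 32)/(-n^2 + 2*n + 3)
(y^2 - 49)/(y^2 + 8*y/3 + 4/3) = 3*(y^2 - 49)/(3*y^2 + 8*y + 4)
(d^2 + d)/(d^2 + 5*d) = (d + 1)/(d + 5)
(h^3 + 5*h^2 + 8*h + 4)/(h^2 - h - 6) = (h^2 + 3*h + 2)/(h - 3)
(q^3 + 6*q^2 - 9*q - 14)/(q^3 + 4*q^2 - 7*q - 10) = (q + 7)/(q + 5)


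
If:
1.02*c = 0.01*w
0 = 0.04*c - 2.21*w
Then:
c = 0.00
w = 0.00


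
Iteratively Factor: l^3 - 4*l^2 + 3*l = (l - 3)*(l^2 - l) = l*(l - 3)*(l - 1)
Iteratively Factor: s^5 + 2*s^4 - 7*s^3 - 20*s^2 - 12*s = (s + 2)*(s^4 - 7*s^2 - 6*s) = (s - 3)*(s + 2)*(s^3 + 3*s^2 + 2*s) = (s - 3)*(s + 1)*(s + 2)*(s^2 + 2*s) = (s - 3)*(s + 1)*(s + 2)^2*(s)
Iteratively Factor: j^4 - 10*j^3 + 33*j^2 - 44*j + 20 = (j - 1)*(j^3 - 9*j^2 + 24*j - 20) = (j - 2)*(j - 1)*(j^2 - 7*j + 10) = (j - 2)^2*(j - 1)*(j - 5)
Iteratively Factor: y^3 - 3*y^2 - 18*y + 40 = (y + 4)*(y^2 - 7*y + 10) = (y - 5)*(y + 4)*(y - 2)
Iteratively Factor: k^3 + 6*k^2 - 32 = (k + 4)*(k^2 + 2*k - 8) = (k + 4)^2*(k - 2)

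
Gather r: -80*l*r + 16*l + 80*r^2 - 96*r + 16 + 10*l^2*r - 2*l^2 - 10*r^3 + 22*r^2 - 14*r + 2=-2*l^2 + 16*l - 10*r^3 + 102*r^2 + r*(10*l^2 - 80*l - 110) + 18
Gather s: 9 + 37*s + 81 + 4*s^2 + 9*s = 4*s^2 + 46*s + 90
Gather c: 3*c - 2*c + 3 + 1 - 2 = c + 2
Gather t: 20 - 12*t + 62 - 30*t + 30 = 112 - 42*t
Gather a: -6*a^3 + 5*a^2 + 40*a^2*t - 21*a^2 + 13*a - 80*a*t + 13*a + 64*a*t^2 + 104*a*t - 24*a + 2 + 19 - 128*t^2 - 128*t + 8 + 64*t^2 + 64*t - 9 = -6*a^3 + a^2*(40*t - 16) + a*(64*t^2 + 24*t + 2) - 64*t^2 - 64*t + 20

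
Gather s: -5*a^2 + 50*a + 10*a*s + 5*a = -5*a^2 + 10*a*s + 55*a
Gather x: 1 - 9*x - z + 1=-9*x - z + 2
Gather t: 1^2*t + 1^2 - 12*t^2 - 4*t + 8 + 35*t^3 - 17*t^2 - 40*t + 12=35*t^3 - 29*t^2 - 43*t + 21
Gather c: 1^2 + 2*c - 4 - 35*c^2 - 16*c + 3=-35*c^2 - 14*c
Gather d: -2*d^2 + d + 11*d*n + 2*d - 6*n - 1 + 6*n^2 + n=-2*d^2 + d*(11*n + 3) + 6*n^2 - 5*n - 1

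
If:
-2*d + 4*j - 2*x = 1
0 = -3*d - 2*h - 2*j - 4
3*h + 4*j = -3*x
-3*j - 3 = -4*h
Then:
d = -37/27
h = 19/42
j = -25/63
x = 29/378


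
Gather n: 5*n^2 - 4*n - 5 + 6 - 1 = 5*n^2 - 4*n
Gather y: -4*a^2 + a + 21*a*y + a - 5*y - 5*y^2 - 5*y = -4*a^2 + 2*a - 5*y^2 + y*(21*a - 10)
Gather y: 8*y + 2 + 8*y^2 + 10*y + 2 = 8*y^2 + 18*y + 4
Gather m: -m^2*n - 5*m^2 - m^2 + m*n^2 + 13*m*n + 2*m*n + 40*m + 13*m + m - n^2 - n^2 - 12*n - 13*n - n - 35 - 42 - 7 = m^2*(-n - 6) + m*(n^2 + 15*n + 54) - 2*n^2 - 26*n - 84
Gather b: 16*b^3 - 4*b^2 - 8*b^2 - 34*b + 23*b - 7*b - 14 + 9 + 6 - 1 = 16*b^3 - 12*b^2 - 18*b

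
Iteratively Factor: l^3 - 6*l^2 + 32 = (l - 4)*(l^2 - 2*l - 8) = (l - 4)*(l + 2)*(l - 4)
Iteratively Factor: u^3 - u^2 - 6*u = (u)*(u^2 - u - 6) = u*(u + 2)*(u - 3)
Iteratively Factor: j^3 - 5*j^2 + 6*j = (j - 2)*(j^2 - 3*j) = j*(j - 2)*(j - 3)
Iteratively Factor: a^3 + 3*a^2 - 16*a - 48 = (a + 4)*(a^2 - a - 12) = (a - 4)*(a + 4)*(a + 3)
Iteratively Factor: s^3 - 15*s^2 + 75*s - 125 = (s - 5)*(s^2 - 10*s + 25) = (s - 5)^2*(s - 5)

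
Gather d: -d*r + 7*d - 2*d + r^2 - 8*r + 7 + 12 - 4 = d*(5 - r) + r^2 - 8*r + 15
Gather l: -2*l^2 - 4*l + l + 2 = -2*l^2 - 3*l + 2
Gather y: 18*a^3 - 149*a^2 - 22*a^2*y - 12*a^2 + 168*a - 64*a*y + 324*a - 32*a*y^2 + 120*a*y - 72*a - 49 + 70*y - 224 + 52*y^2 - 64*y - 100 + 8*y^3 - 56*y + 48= 18*a^3 - 161*a^2 + 420*a + 8*y^3 + y^2*(52 - 32*a) + y*(-22*a^2 + 56*a - 50) - 325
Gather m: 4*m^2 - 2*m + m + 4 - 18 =4*m^2 - m - 14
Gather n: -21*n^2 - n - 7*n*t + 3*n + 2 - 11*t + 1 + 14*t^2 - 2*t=-21*n^2 + n*(2 - 7*t) + 14*t^2 - 13*t + 3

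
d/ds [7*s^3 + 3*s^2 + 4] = 3*s*(7*s + 2)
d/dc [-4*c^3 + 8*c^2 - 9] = 4*c*(4 - 3*c)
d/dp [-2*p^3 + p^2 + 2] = 2*p*(1 - 3*p)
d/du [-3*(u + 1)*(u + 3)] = -6*u - 12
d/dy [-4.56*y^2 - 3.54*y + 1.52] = -9.12*y - 3.54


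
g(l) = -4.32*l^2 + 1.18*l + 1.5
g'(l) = 1.18 - 8.64*l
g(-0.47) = -0.01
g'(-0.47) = 5.24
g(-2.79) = -35.42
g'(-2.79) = 25.29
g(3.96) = -61.57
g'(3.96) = -33.03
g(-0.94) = -3.43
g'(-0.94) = 9.30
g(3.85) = -57.99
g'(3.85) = -32.08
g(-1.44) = -9.16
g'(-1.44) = 13.62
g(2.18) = -16.46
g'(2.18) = -17.66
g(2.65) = -25.71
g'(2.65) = -21.72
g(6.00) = -146.94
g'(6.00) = -50.66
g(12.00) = -606.42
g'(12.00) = -102.50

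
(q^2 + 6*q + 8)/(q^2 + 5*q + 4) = (q + 2)/(q + 1)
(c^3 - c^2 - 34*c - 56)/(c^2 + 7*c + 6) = (c^3 - c^2 - 34*c - 56)/(c^2 + 7*c + 6)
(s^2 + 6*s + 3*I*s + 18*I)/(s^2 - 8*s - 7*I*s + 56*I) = (s^2 + 3*s*(2 + I) + 18*I)/(s^2 - s*(8 + 7*I) + 56*I)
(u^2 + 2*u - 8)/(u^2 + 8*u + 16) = (u - 2)/(u + 4)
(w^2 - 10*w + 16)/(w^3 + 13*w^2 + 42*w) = (w^2 - 10*w + 16)/(w*(w^2 + 13*w + 42))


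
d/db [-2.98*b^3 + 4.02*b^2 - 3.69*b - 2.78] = -8.94*b^2 + 8.04*b - 3.69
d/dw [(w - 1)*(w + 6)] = 2*w + 5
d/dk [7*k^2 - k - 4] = 14*k - 1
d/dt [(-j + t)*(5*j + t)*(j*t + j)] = j*(-5*j^2 + 8*j*t + 4*j + 3*t^2 + 2*t)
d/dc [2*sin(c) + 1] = 2*cos(c)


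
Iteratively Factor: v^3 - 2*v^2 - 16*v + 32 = (v - 4)*(v^2 + 2*v - 8) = (v - 4)*(v + 4)*(v - 2)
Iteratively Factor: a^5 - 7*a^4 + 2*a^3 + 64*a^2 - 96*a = (a - 4)*(a^4 - 3*a^3 - 10*a^2 + 24*a) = a*(a - 4)*(a^3 - 3*a^2 - 10*a + 24) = a*(a - 4)*(a - 2)*(a^2 - a - 12) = a*(a - 4)*(a - 2)*(a + 3)*(a - 4)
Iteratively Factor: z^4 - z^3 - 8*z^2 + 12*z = (z - 2)*(z^3 + z^2 - 6*z) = (z - 2)^2*(z^2 + 3*z) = (z - 2)^2*(z + 3)*(z)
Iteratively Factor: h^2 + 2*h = (h)*(h + 2)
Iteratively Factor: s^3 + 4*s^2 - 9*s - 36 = (s - 3)*(s^2 + 7*s + 12) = (s - 3)*(s + 4)*(s + 3)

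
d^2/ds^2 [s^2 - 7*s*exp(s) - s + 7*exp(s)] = -7*s*exp(s) - 7*exp(s) + 2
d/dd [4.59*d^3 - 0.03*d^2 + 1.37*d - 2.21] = 13.77*d^2 - 0.06*d + 1.37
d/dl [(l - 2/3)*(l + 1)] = 2*l + 1/3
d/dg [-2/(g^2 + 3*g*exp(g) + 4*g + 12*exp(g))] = 2*(3*g*exp(g) + 2*g + 15*exp(g) + 4)/(g^2 + 3*g*exp(g) + 4*g + 12*exp(g))^2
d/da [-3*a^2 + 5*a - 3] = 5 - 6*a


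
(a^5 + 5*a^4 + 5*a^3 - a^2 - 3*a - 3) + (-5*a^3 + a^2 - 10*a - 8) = a^5 + 5*a^4 - 13*a - 11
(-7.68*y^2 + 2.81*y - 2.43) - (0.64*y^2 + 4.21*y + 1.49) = -8.32*y^2 - 1.4*y - 3.92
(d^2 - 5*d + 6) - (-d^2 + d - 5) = 2*d^2 - 6*d + 11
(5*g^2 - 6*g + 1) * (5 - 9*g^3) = -45*g^5 + 54*g^4 - 9*g^3 + 25*g^2 - 30*g + 5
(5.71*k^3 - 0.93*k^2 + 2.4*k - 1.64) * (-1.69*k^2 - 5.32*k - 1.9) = -9.6499*k^5 - 28.8055*k^4 - 9.9574*k^3 - 8.2294*k^2 + 4.1648*k + 3.116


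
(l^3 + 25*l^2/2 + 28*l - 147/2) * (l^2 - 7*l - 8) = l^5 + 11*l^4/2 - 135*l^3/2 - 739*l^2/2 + 581*l/2 + 588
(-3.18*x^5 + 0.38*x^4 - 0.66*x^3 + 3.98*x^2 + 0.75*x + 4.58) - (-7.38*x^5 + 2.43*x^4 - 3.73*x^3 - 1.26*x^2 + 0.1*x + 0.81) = 4.2*x^5 - 2.05*x^4 + 3.07*x^3 + 5.24*x^2 + 0.65*x + 3.77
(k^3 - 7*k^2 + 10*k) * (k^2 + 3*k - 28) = k^5 - 4*k^4 - 39*k^3 + 226*k^2 - 280*k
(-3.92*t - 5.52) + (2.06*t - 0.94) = -1.86*t - 6.46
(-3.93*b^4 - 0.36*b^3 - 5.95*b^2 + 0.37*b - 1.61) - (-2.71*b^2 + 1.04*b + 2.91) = -3.93*b^4 - 0.36*b^3 - 3.24*b^2 - 0.67*b - 4.52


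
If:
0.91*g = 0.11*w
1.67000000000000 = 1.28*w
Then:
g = 0.16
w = 1.30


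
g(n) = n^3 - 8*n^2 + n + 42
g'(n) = 3*n^2 - 16*n + 1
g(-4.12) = -167.85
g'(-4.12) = 117.84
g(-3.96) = -149.51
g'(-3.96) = 111.40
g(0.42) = 41.08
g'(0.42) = -5.19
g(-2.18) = -8.56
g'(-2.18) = 50.14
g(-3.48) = -100.51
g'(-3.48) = 93.01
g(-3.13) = -70.17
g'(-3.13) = 80.47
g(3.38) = -7.40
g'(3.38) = -18.81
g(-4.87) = -268.11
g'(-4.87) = 150.07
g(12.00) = 630.00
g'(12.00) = 241.00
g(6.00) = -24.00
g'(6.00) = 13.00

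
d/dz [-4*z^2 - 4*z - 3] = -8*z - 4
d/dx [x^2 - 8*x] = 2*x - 8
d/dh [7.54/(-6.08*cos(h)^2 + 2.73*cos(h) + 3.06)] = (20.5842 - 91.6864*cos(h))*sin(h)/(-6.08*cos(h)^2 + 2.73*cos(h) + 3.06)^2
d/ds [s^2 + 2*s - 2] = 2*s + 2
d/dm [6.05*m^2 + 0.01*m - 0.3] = 12.1*m + 0.01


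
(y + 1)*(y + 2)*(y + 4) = y^3 + 7*y^2 + 14*y + 8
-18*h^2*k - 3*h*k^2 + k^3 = k*(-6*h + k)*(3*h + k)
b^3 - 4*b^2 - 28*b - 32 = (b - 8)*(b + 2)^2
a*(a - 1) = a^2 - a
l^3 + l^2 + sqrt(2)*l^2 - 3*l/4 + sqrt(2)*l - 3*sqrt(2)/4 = (l - 1/2)*(l + 3/2)*(l + sqrt(2))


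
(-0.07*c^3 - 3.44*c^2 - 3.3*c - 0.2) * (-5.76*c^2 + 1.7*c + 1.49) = 0.4032*c^5 + 19.6954*c^4 + 13.0557*c^3 - 9.5836*c^2 - 5.257*c - 0.298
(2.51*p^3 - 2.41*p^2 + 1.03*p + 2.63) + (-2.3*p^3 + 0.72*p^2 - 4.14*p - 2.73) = 0.21*p^3 - 1.69*p^2 - 3.11*p - 0.1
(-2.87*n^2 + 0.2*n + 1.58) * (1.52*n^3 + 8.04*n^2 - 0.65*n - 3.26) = -4.3624*n^5 - 22.7708*n^4 + 5.8751*n^3 + 21.9294*n^2 - 1.679*n - 5.1508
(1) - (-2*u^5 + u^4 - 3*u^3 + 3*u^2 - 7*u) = 2*u^5 - u^4 + 3*u^3 - 3*u^2 + 7*u + 1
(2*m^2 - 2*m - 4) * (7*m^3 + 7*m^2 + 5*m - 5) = 14*m^5 - 32*m^3 - 48*m^2 - 10*m + 20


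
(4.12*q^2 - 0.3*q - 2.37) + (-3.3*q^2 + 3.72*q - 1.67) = 0.82*q^2 + 3.42*q - 4.04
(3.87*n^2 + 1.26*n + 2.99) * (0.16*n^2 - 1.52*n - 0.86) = 0.6192*n^4 - 5.6808*n^3 - 4.765*n^2 - 5.6284*n - 2.5714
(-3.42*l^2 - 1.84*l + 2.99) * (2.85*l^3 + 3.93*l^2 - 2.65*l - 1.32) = -9.747*l^5 - 18.6846*l^4 + 10.3533*l^3 + 21.1411*l^2 - 5.4947*l - 3.9468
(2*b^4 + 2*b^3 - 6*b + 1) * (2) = 4*b^4 + 4*b^3 - 12*b + 2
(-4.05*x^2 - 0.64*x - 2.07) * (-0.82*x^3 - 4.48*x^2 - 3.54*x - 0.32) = 3.321*x^5 + 18.6688*x^4 + 18.9016*x^3 + 12.8352*x^2 + 7.5326*x + 0.6624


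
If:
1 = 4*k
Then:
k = 1/4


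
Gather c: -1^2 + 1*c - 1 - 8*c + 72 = 70 - 7*c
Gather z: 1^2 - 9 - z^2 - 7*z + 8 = -z^2 - 7*z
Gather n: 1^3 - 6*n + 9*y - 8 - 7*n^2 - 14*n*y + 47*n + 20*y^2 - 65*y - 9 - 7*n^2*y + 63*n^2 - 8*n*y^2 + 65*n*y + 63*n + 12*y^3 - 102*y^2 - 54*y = n^2*(56 - 7*y) + n*(-8*y^2 + 51*y + 104) + 12*y^3 - 82*y^2 - 110*y - 16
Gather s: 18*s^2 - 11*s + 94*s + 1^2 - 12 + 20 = 18*s^2 + 83*s + 9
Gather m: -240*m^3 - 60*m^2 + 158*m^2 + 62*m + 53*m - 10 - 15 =-240*m^3 + 98*m^2 + 115*m - 25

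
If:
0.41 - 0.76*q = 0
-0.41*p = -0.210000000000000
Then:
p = 0.51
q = 0.54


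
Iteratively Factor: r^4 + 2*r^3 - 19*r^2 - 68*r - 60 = (r + 3)*(r^3 - r^2 - 16*r - 20) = (r + 2)*(r + 3)*(r^2 - 3*r - 10) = (r - 5)*(r + 2)*(r + 3)*(r + 2)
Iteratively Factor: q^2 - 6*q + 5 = (q - 1)*(q - 5)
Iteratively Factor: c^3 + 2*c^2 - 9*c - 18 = (c + 3)*(c^2 - c - 6) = (c - 3)*(c + 3)*(c + 2)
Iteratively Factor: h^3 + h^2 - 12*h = (h)*(h^2 + h - 12) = h*(h - 3)*(h + 4)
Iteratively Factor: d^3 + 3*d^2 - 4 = (d + 2)*(d^2 + d - 2) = (d - 1)*(d + 2)*(d + 2)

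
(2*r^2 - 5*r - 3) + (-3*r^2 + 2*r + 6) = -r^2 - 3*r + 3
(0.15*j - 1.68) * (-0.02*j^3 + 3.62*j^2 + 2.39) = -0.003*j^4 + 0.5766*j^3 - 6.0816*j^2 + 0.3585*j - 4.0152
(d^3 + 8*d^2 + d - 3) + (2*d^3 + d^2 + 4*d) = 3*d^3 + 9*d^2 + 5*d - 3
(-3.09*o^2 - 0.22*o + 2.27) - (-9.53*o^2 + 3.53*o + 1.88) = 6.44*o^2 - 3.75*o + 0.39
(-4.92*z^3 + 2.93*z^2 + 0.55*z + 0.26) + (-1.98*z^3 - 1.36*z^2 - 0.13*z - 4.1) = -6.9*z^3 + 1.57*z^2 + 0.42*z - 3.84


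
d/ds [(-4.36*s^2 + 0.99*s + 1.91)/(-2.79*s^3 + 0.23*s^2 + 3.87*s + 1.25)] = (-12.1644*s^4 + 5.5242*s^3 - 1.1142*s^2 - 11.7786*s - 6.1542)/(7.7841*s^6 - 1.2834*s^5 - 21.5417*s^4 - 5.1948*s^3 + 15.5519*s^2 + 9.675*s + 1.5625)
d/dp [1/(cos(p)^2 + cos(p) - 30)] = (2*cos(p) + 1)*sin(p)/(cos(p)^2 + cos(p) - 30)^2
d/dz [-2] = 0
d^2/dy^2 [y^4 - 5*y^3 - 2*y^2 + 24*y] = 12*y^2 - 30*y - 4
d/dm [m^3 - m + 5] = 3*m^2 - 1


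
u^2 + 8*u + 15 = (u + 3)*(u + 5)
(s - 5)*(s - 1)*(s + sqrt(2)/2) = s^3 - 6*s^2 + sqrt(2)*s^2/2 - 3*sqrt(2)*s + 5*s + 5*sqrt(2)/2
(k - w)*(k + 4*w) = k^2 + 3*k*w - 4*w^2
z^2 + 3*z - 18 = (z - 3)*(z + 6)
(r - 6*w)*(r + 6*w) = r^2 - 36*w^2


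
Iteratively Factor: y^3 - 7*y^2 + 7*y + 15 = (y - 5)*(y^2 - 2*y - 3) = (y - 5)*(y + 1)*(y - 3)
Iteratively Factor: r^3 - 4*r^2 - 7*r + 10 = (r - 5)*(r^2 + r - 2) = (r - 5)*(r - 1)*(r + 2)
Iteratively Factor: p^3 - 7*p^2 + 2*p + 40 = (p + 2)*(p^2 - 9*p + 20) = (p - 4)*(p + 2)*(p - 5)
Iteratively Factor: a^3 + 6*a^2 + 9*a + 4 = (a + 1)*(a^2 + 5*a + 4) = (a + 1)^2*(a + 4)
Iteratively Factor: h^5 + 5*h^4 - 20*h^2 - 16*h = (h + 4)*(h^4 + h^3 - 4*h^2 - 4*h) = (h - 2)*(h + 4)*(h^3 + 3*h^2 + 2*h) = (h - 2)*(h + 1)*(h + 4)*(h^2 + 2*h) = h*(h - 2)*(h + 1)*(h + 4)*(h + 2)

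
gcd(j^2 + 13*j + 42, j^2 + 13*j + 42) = j^2 + 13*j + 42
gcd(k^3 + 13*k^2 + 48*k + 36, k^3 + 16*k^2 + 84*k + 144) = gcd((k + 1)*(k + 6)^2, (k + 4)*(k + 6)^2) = k^2 + 12*k + 36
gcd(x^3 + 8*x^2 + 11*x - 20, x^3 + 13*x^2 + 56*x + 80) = x^2 + 9*x + 20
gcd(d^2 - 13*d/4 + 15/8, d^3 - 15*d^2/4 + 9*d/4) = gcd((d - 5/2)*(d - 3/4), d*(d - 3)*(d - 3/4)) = d - 3/4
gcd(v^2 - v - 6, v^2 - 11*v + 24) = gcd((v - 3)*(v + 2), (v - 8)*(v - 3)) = v - 3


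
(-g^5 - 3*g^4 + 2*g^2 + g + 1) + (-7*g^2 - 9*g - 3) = -g^5 - 3*g^4 - 5*g^2 - 8*g - 2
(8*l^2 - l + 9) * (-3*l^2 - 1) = -24*l^4 + 3*l^3 - 35*l^2 + l - 9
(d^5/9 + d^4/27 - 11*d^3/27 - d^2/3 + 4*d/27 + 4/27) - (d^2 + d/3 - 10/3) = d^5/9 + d^4/27 - 11*d^3/27 - 4*d^2/3 - 5*d/27 + 94/27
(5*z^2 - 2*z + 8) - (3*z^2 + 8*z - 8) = 2*z^2 - 10*z + 16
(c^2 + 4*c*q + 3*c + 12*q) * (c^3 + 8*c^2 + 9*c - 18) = c^5 + 4*c^4*q + 11*c^4 + 44*c^3*q + 33*c^3 + 132*c^2*q + 9*c^2 + 36*c*q - 54*c - 216*q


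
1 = 1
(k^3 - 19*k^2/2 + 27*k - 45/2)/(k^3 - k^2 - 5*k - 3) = (2*k^2 - 13*k + 15)/(2*(k^2 + 2*k + 1))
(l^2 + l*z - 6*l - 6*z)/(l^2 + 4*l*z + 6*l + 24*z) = (l^2 + l*z - 6*l - 6*z)/(l^2 + 4*l*z + 6*l + 24*z)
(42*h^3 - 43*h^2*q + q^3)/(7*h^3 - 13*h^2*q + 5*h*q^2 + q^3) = (-6*h + q)/(-h + q)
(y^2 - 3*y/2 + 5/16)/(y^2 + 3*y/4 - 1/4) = (y - 5/4)/(y + 1)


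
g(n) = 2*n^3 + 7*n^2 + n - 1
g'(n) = 6*n^2 + 14*n + 1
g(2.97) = 116.11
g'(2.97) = 95.51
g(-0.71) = 1.10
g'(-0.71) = -5.92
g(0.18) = -0.58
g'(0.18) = 3.71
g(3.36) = 157.25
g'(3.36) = 115.78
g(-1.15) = 4.07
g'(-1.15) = -7.16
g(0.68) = 3.55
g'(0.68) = 13.29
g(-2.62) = 8.46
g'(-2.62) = 5.51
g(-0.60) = 0.49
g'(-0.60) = -5.24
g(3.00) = 119.00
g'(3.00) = 97.00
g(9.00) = 2033.00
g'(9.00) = 613.00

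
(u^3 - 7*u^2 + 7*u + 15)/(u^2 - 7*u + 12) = (u^2 - 4*u - 5)/(u - 4)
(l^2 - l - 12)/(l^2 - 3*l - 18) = (l - 4)/(l - 6)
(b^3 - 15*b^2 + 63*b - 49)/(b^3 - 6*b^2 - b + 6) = (b^2 - 14*b + 49)/(b^2 - 5*b - 6)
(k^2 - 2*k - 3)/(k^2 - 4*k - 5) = (k - 3)/(k - 5)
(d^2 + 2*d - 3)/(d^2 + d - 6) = (d - 1)/(d - 2)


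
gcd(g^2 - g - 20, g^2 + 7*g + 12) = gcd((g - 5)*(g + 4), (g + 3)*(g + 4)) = g + 4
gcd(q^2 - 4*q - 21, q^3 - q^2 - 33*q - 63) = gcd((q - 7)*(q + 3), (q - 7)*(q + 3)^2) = q^2 - 4*q - 21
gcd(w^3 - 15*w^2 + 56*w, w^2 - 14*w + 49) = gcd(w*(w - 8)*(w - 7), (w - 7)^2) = w - 7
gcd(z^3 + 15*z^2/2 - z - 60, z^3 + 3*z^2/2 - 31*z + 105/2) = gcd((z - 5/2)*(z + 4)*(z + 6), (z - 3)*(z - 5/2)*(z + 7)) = z - 5/2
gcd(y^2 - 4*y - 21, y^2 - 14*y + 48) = 1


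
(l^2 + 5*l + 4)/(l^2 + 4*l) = (l + 1)/l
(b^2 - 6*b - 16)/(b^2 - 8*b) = (b + 2)/b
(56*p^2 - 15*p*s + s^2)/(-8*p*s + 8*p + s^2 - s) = (-7*p + s)/(s - 1)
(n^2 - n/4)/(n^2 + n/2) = (4*n - 1)/(2*(2*n + 1))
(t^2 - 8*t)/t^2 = (t - 8)/t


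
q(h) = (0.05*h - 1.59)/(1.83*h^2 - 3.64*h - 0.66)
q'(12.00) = 0.00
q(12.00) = -0.00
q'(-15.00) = -0.00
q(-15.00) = -0.01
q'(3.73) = 0.12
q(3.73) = -0.13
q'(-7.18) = -0.00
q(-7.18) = -0.02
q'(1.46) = 0.58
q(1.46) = 0.73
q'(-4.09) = -0.02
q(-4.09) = -0.04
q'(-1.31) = -0.26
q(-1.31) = -0.23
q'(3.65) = 0.13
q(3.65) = -0.13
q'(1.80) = 2.65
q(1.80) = 1.17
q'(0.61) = -0.48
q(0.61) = 0.71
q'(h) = (3.64 - 3.66*h)*(0.05*h - 1.59)/(1.83*h^2 - 3.64*h - 0.66)^2 + 0.05/(1.83*h^2 - 3.64*h - 0.66) = (-0.0915*h^2 + 5.8194*h - 5.8206)/(3.3489*h^4 - 13.3224*h^3 + 10.834*h^2 + 4.8048*h + 0.4356)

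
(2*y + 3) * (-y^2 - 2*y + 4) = -2*y^3 - 7*y^2 + 2*y + 12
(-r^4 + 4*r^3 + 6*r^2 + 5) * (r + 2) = -r^5 + 2*r^4 + 14*r^3 + 12*r^2 + 5*r + 10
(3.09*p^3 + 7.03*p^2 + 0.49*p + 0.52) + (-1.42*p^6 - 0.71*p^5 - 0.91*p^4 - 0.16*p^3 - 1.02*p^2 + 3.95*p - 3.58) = -1.42*p^6 - 0.71*p^5 - 0.91*p^4 + 2.93*p^3 + 6.01*p^2 + 4.44*p - 3.06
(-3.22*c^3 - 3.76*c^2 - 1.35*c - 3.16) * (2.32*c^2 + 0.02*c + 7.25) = -7.4704*c^5 - 8.7876*c^4 - 26.5522*c^3 - 34.6182*c^2 - 9.8507*c - 22.91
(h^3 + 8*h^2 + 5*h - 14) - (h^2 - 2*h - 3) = h^3 + 7*h^2 + 7*h - 11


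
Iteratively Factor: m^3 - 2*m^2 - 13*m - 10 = (m + 1)*(m^2 - 3*m - 10) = (m + 1)*(m + 2)*(m - 5)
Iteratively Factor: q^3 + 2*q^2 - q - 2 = (q + 2)*(q^2 - 1) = (q + 1)*(q + 2)*(q - 1)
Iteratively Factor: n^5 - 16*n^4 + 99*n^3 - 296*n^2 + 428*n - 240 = (n - 5)*(n^4 - 11*n^3 + 44*n^2 - 76*n + 48) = (n - 5)*(n - 2)*(n^3 - 9*n^2 + 26*n - 24) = (n - 5)*(n - 4)*(n - 2)*(n^2 - 5*n + 6) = (n - 5)*(n - 4)*(n - 2)^2*(n - 3)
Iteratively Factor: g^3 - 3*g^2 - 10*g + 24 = (g - 4)*(g^2 + g - 6) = (g - 4)*(g + 3)*(g - 2)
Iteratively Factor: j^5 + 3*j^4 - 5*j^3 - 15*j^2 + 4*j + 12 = (j + 3)*(j^4 - 5*j^2 + 4) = (j + 1)*(j + 3)*(j^3 - j^2 - 4*j + 4) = (j - 1)*(j + 1)*(j + 3)*(j^2 - 4) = (j - 2)*(j - 1)*(j + 1)*(j + 3)*(j + 2)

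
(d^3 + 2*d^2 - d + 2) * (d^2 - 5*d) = d^5 - 3*d^4 - 11*d^3 + 7*d^2 - 10*d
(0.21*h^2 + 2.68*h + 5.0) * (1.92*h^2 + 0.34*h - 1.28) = 0.4032*h^4 + 5.217*h^3 + 10.2424*h^2 - 1.7304*h - 6.4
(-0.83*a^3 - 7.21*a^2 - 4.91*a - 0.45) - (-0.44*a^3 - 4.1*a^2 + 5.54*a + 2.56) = -0.39*a^3 - 3.11*a^2 - 10.45*a - 3.01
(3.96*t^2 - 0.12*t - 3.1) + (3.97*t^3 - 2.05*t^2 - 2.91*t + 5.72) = 3.97*t^3 + 1.91*t^2 - 3.03*t + 2.62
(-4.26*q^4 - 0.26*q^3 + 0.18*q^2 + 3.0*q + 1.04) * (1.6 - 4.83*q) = 20.5758*q^5 - 5.5602*q^4 - 1.2854*q^3 - 14.202*q^2 - 0.223199999999999*q + 1.664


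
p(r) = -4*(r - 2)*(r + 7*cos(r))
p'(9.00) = 42.29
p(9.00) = -73.42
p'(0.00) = -20.00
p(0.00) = 56.00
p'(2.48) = 18.51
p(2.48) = 5.84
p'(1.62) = -14.21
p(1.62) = 1.94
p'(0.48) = -40.33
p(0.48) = 40.67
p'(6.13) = -86.36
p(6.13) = -215.55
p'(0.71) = -42.46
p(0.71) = 31.06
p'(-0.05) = -16.70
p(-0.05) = 56.92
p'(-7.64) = 326.94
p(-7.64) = -237.28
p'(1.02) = -38.20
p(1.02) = 18.36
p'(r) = -4*r - 4*(1 - 7*sin(r))*(r - 2) - 28*cos(r) = -4*r + 4*(r - 2)*(7*sin(r) - 1) - 28*cos(r)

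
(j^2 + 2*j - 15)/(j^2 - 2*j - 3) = (j + 5)/(j + 1)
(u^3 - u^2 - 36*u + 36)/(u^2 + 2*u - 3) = (u^2 - 36)/(u + 3)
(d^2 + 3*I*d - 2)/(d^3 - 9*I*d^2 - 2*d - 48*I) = (d + I)/(d^2 - 11*I*d - 24)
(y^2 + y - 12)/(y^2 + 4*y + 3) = (y^2 + y - 12)/(y^2 + 4*y + 3)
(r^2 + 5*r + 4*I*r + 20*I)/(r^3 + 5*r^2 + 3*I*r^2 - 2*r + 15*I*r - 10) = (r + 4*I)/(r^2 + 3*I*r - 2)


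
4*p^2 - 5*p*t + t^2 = (-4*p + t)*(-p + t)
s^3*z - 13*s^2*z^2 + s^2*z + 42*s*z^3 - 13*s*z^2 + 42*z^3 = (s - 7*z)*(s - 6*z)*(s*z + z)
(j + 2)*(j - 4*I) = j^2 + 2*j - 4*I*j - 8*I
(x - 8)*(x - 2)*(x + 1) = x^3 - 9*x^2 + 6*x + 16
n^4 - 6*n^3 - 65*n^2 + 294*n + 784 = (n - 8)*(n - 7)*(n + 2)*(n + 7)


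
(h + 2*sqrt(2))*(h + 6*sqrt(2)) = h^2 + 8*sqrt(2)*h + 24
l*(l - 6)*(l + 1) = l^3 - 5*l^2 - 6*l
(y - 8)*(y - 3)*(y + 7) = y^3 - 4*y^2 - 53*y + 168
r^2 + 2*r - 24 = (r - 4)*(r + 6)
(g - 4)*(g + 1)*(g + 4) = g^3 + g^2 - 16*g - 16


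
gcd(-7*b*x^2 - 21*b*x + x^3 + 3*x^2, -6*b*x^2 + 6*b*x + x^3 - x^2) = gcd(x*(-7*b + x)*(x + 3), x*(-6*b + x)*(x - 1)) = x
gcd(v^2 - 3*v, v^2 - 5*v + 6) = v - 3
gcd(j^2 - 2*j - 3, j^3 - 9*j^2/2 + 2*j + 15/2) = j^2 - 2*j - 3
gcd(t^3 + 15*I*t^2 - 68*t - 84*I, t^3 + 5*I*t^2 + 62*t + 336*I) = t^2 + 13*I*t - 42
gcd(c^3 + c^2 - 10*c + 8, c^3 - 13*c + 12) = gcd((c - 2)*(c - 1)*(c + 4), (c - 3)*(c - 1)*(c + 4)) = c^2 + 3*c - 4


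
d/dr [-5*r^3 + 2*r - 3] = 2 - 15*r^2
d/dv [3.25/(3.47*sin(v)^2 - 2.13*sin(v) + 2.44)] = (6.9225 - 22.555*sin(v))*cos(v)/(3.47*sin(v)^2 - 2.13*sin(v) + 2.44)^2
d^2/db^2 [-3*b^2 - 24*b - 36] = -6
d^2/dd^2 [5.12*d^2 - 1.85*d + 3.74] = 10.2400000000000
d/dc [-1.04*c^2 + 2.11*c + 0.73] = 2.11 - 2.08*c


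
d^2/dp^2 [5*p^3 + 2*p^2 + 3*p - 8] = 30*p + 4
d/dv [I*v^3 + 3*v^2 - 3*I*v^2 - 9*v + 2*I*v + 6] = 3*I*v^2 + 6*v*(1 - I) - 9 + 2*I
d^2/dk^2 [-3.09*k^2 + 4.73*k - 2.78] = -6.18000000000000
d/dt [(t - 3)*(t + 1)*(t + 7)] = 3*t^2 + 10*t - 17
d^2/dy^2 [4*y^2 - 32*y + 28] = 8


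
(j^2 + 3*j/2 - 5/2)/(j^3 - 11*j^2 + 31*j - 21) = (j + 5/2)/(j^2 - 10*j + 21)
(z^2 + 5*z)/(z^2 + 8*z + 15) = z/(z + 3)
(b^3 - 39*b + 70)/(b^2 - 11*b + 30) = (b^2 + 5*b - 14)/(b - 6)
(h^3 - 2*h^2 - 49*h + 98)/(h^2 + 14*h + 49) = (h^2 - 9*h + 14)/(h + 7)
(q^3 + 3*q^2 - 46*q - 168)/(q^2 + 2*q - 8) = (q^2 - q - 42)/(q - 2)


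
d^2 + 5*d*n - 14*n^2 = (d - 2*n)*(d + 7*n)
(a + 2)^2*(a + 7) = a^3 + 11*a^2 + 32*a + 28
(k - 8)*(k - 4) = k^2 - 12*k + 32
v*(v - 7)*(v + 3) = v^3 - 4*v^2 - 21*v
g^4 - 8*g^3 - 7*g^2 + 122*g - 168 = (g - 7)*(g - 3)*(g - 2)*(g + 4)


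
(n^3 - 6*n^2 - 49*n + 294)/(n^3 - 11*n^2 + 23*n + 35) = (n^2 + n - 42)/(n^2 - 4*n - 5)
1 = 1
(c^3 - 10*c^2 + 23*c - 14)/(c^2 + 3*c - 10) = (c^2 - 8*c + 7)/(c + 5)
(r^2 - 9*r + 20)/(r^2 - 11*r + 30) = (r - 4)/(r - 6)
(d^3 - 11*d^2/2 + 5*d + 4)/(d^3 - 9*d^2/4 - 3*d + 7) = 2*(2*d^2 - 7*d - 4)/(4*d^2 - d - 14)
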